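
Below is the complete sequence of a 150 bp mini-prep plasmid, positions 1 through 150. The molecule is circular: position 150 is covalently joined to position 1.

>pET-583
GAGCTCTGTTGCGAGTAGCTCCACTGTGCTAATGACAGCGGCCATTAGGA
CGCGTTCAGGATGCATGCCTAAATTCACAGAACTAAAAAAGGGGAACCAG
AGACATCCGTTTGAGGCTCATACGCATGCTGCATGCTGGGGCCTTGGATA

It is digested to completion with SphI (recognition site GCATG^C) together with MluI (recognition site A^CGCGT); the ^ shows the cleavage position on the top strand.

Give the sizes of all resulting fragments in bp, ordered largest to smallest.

65, 61, 17, 7 bp

SphI sites (GCATGC) start at positions 63, 124, 131.
SphI cuts after base 5 of each site (before the last base), so after positions 67, 128, 135.
The MluI site (ACGCGT) starts at position 50.
MluI cuts after the first base of each site, so after position 50.
Combined cut positions: 50, 67, 128, 135.
Circular molecule, 4 cuts → 4 fragments:
  51–67 → 17 bp
  68–128 → 61 bp
  129–135 → 7 bp
  136–150 then 1–50 → 15 + 50 = 65 bp
Sorted largest to smallest: 65, 61, 17, 7 bp.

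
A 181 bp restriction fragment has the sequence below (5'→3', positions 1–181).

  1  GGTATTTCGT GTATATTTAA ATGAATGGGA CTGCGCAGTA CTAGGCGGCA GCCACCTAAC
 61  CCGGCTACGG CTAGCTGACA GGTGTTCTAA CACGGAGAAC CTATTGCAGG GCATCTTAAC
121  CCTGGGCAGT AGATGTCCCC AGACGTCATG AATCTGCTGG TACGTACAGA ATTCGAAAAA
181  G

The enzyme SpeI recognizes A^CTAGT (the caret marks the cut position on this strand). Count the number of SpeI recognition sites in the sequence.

No occurrence of ACTAGT is present in the sequence.
SpeI does not cut: 0 sites.

0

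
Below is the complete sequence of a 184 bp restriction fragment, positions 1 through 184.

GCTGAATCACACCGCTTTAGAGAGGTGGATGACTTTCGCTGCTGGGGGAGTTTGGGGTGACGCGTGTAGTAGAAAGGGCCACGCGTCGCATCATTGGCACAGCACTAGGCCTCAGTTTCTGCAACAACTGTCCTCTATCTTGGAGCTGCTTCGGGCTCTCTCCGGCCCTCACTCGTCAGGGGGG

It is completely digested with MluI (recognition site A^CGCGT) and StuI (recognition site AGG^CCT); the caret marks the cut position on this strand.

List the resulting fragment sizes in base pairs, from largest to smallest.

75, 60, 28, 21 bp

MluI sites (ACGCGT) start at positions 60, 81.
MluI cuts after the first base of each site, so after positions 60, 81.
The StuI site (AGGCCT) starts at position 107.
StuI cuts after base 3 of each site, so after position 109.
Combined cut positions: 60, 81, 109.
Linear molecule, 3 cuts → 4 fragments:
  1–60 → 60 bp
  61–81 → 21 bp
  82–109 → 28 bp
  110–184 → 75 bp
Sorted largest to smallest: 75, 60, 28, 21 bp.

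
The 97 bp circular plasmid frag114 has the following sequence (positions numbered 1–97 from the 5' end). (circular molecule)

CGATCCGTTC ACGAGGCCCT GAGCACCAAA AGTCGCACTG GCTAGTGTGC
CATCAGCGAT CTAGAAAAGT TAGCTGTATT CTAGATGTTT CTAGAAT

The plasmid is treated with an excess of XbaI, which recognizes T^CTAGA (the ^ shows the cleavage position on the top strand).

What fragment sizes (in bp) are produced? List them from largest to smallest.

67, 20, 10 bp

XbaI sites (TCTAGA) start at positions 60, 80, 90.
XbaI cuts after the first base of each site, so after positions 60, 80, 90.
Circular molecule, 3 cuts → 3 fragments:
  61–80 → 20 bp
  81–90 → 10 bp
  91–97 then 1–60 → 7 + 60 = 67 bp
Sorted largest to smallest: 67, 20, 10 bp.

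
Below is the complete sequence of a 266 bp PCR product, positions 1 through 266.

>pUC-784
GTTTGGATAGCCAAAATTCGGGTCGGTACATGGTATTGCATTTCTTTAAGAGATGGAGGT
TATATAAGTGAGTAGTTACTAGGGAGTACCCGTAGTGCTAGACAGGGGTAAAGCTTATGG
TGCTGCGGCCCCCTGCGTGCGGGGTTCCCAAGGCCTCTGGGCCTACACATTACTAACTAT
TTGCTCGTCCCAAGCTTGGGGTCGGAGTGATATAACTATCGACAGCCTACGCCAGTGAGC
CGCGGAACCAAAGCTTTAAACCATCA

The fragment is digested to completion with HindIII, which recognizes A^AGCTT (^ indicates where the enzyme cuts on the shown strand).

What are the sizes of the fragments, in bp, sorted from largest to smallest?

HindIII sites (AAGCTT) start at positions 111, 192, 251.
HindIII cuts after the first base of each site, so after positions 111, 192, 251.
Linear molecule, 3 cuts → 4 fragments:
  1–111 → 111 bp
  112–192 → 81 bp
  193–251 → 59 bp
  252–266 → 15 bp
Sorted largest to smallest: 111, 81, 59, 15 bp.

111, 81, 59, 15 bp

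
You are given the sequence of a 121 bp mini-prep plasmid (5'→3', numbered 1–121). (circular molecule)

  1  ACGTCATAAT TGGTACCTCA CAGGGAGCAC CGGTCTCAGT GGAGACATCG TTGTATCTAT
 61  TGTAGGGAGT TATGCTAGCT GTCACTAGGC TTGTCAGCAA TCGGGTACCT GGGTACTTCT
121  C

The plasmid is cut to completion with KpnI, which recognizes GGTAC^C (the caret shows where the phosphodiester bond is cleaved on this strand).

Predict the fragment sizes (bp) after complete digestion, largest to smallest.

KpnI sites (GGTACC) start at positions 12, 104.
KpnI cuts after base 5 of each site (before the last base), so after positions 16, 108.
Circular molecule, 2 cuts → 2 fragments:
  17–108 → 92 bp
  109–121 then 1–16 → 13 + 16 = 29 bp
Sorted largest to smallest: 92, 29 bp.

92, 29 bp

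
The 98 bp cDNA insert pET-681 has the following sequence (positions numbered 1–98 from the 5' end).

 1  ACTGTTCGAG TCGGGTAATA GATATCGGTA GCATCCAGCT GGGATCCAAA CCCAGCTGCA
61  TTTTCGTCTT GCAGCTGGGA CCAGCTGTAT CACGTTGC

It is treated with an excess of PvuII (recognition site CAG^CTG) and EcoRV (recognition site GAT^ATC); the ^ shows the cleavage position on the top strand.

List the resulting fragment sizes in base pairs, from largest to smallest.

PvuII sites (CAGCTG) start at positions 36, 53, 72, 82.
PvuII cuts after base 3 of each site, so after positions 38, 55, 74, 84.
The EcoRV site (GATATC) starts at position 21.
EcoRV cuts after base 3 of each site, so after position 23.
Combined cut positions: 23, 38, 55, 74, 84.
Linear molecule, 5 cuts → 6 fragments:
  1–23 → 23 bp
  24–38 → 15 bp
  39–55 → 17 bp
  56–74 → 19 bp
  75–84 → 10 bp
  85–98 → 14 bp
Sorted largest to smallest: 23, 19, 17, 15, 14, 10 bp.

23, 19, 17, 15, 14, 10 bp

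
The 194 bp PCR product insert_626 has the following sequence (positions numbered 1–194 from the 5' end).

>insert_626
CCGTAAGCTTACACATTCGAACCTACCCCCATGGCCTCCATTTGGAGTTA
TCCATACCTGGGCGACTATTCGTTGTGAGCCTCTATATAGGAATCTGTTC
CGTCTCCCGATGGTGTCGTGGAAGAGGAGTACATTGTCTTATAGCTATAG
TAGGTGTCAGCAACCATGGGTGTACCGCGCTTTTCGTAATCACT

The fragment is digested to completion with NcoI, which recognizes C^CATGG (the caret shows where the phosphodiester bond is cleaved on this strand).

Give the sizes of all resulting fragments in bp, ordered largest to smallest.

NcoI sites (CCATGG) start at positions 29, 164.
NcoI cuts after the first base of each site, so after positions 29, 164.
Linear molecule, 2 cuts → 3 fragments:
  1–29 → 29 bp
  30–164 → 135 bp
  165–194 → 30 bp
Sorted largest to smallest: 135, 30, 29 bp.

135, 30, 29 bp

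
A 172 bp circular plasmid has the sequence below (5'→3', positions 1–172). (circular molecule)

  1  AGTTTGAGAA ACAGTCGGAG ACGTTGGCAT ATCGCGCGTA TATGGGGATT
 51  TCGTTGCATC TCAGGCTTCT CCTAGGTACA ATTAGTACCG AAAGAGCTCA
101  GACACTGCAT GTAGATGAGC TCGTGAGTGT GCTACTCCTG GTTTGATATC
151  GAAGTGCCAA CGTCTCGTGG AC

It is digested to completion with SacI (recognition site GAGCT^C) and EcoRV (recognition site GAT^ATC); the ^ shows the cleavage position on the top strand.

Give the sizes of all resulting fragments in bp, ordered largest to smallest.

SacI sites (GAGCTC) start at positions 94, 117.
SacI cuts after base 5 of each site (before the last base), so after positions 98, 121.
The EcoRV site (GATATC) starts at position 145.
EcoRV cuts after base 3 of each site, so after position 147.
Combined cut positions: 98, 121, 147.
Circular molecule, 3 cuts → 3 fragments:
  99–121 → 23 bp
  122–147 → 26 bp
  148–172 then 1–98 → 25 + 98 = 123 bp
Sorted largest to smallest: 123, 26, 23 bp.

123, 26, 23 bp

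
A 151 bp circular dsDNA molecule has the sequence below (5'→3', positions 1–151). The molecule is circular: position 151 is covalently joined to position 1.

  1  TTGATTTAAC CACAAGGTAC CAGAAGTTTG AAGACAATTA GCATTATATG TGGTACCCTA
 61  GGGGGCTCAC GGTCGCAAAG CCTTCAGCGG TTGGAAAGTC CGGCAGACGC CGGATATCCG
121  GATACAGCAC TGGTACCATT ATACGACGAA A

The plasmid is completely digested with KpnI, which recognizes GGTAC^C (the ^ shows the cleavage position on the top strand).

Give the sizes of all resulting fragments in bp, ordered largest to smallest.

80, 36, 35 bp

KpnI sites (GGTACC) start at positions 16, 52, 132.
KpnI cuts after base 5 of each site (before the last base), so after positions 20, 56, 136.
Circular molecule, 3 cuts → 3 fragments:
  21–56 → 36 bp
  57–136 → 80 bp
  137–151 then 1–20 → 15 + 20 = 35 bp
Sorted largest to smallest: 80, 36, 35 bp.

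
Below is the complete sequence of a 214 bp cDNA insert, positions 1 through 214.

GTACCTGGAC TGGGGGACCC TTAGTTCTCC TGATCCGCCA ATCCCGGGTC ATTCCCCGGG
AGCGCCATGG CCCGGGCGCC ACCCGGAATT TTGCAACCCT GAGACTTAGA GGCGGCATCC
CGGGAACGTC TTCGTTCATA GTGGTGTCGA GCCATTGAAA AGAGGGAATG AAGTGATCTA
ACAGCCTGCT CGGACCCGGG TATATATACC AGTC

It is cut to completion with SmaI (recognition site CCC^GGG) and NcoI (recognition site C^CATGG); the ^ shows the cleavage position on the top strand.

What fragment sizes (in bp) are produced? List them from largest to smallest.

76, 48, 45, 17, 12, 8, 8 bp

SmaI sites (CCCGGG) start at positions 43, 55, 71, 119, 195.
SmaI cuts after base 3 of each site, so after positions 45, 57, 73, 121, 197.
The NcoI site (CCATGG) starts at position 65.
NcoI cuts after the first base of each site, so after position 65.
Combined cut positions: 45, 57, 65, 73, 121, 197.
Linear molecule, 6 cuts → 7 fragments:
  1–45 → 45 bp
  46–57 → 12 bp
  58–65 → 8 bp
  66–73 → 8 bp
  74–121 → 48 bp
  122–197 → 76 bp
  198–214 → 17 bp
Sorted largest to smallest: 76, 48, 45, 17, 12, 8, 8 bp.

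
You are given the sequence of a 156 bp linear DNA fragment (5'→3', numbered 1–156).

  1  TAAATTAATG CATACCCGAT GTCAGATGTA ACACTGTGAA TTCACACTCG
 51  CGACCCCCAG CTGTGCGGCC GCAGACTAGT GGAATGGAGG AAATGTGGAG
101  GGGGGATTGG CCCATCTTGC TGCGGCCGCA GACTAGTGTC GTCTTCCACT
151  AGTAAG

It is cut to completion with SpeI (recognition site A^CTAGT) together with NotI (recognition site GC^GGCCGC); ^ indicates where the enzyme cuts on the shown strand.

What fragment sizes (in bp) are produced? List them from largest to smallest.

SpeI sites (ACTAGT) start at positions 75, 132, 148.
SpeI cuts after the first base of each site, so after positions 75, 132, 148.
NotI sites (GCGGCCGC) start at positions 65, 122.
NotI cuts after base 2 of each site, so after positions 66, 123.
Combined cut positions: 66, 75, 123, 132, 148.
Linear molecule, 5 cuts → 6 fragments:
  1–66 → 66 bp
  67–75 → 9 bp
  76–123 → 48 bp
  124–132 → 9 bp
  133–148 → 16 bp
  149–156 → 8 bp
Sorted largest to smallest: 66, 48, 16, 9, 9, 8 bp.

66, 48, 16, 9, 9, 8 bp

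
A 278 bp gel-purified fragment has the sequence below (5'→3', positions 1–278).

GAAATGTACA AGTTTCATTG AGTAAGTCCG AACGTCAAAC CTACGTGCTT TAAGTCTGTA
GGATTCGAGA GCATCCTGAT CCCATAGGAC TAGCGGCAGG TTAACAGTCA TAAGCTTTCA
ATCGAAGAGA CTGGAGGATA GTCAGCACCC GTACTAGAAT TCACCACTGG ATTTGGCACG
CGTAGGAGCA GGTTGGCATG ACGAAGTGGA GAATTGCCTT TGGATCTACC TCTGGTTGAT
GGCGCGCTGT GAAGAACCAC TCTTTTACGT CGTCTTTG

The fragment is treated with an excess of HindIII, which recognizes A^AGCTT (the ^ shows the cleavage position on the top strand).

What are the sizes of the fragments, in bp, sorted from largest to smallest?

The HindIII site (AAGCTT) starts at position 112.
HindIII cuts after the first base of each site, so after position 112.
Linear molecule, 1 cut → 2 fragments:
  1–112 → 112 bp
  113–278 → 166 bp
Sorted largest to smallest: 166, 112 bp.

166, 112 bp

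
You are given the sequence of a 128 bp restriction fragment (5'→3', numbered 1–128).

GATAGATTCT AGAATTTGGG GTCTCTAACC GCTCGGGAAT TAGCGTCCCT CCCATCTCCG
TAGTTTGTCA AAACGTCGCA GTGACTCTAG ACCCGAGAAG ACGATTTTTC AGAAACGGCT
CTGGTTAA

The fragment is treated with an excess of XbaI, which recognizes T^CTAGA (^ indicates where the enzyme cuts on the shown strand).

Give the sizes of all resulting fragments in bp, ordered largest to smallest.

78, 42, 8 bp

XbaI sites (TCTAGA) start at positions 8, 86.
XbaI cuts after the first base of each site, so after positions 8, 86.
Linear molecule, 2 cuts → 3 fragments:
  1–8 → 8 bp
  9–86 → 78 bp
  87–128 → 42 bp
Sorted largest to smallest: 78, 42, 8 bp.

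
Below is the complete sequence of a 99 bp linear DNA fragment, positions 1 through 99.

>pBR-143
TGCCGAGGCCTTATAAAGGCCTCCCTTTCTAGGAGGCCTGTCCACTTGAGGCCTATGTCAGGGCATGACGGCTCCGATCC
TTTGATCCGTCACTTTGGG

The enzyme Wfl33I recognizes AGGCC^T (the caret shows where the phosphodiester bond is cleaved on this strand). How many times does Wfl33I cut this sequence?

4

AGGCCT occurs starting at positions 6, 17, 34, 49.
Wfl33I cuts at 4 sites.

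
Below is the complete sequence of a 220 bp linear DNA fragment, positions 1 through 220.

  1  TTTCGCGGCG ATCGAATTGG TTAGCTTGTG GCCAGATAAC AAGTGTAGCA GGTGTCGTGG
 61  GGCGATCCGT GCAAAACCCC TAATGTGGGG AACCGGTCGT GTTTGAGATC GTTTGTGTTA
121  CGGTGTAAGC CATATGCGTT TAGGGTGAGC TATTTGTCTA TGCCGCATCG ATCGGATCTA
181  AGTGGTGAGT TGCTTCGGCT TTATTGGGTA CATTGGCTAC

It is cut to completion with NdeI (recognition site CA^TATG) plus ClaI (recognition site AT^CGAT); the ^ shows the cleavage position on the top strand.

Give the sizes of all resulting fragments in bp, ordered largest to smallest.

The NdeI site (CATATG) starts at position 131.
NdeI cuts after base 2 of each site, so after position 132.
The ClaI site (ATCGAT) starts at position 167.
ClaI cuts after base 2 of each site, so after position 168.
Combined cut positions: 132, 168.
Linear molecule, 2 cuts → 3 fragments:
  1–132 → 132 bp
  133–168 → 36 bp
  169–220 → 52 bp
Sorted largest to smallest: 132, 52, 36 bp.

132, 52, 36 bp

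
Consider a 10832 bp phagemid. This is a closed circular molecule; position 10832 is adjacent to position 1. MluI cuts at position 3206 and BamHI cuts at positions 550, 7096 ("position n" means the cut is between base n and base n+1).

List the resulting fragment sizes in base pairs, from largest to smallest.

Combined cut positions (sorted): 550, 3206, 7096.
Circular molecule, 3 cuts → 3 fragments:
  3206 − 550 = 2656 bp
  7096 − 3206 = 3890 bp
  wrap: 10832 − 7096 + 550 = 4286 bp
Sorted largest to smallest: 4286, 3890, 2656 bp.

4286, 3890, 2656 bp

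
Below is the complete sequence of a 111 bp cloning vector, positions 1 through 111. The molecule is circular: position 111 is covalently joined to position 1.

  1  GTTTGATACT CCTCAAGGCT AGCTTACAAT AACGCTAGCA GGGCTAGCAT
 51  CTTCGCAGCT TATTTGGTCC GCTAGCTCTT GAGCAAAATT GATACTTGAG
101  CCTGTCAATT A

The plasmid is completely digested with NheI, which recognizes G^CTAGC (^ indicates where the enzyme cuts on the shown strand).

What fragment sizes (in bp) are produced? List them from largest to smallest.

NheI sites (GCTAGC) start at positions 18, 34, 43, 71.
NheI cuts after the first base of each site, so after positions 18, 34, 43, 71.
Circular molecule, 4 cuts → 4 fragments:
  19–34 → 16 bp
  35–43 → 9 bp
  44–71 → 28 bp
  72–111 then 1–18 → 40 + 18 = 58 bp
Sorted largest to smallest: 58, 28, 16, 9 bp.

58, 28, 16, 9 bp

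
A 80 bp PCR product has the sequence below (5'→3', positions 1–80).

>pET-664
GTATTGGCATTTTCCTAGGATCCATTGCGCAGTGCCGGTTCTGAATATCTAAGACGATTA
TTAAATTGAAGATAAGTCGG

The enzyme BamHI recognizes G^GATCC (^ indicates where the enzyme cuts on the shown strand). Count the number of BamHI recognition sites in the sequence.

GGATCC occurs starting at position 18.
BamHI cuts at 1 site.

1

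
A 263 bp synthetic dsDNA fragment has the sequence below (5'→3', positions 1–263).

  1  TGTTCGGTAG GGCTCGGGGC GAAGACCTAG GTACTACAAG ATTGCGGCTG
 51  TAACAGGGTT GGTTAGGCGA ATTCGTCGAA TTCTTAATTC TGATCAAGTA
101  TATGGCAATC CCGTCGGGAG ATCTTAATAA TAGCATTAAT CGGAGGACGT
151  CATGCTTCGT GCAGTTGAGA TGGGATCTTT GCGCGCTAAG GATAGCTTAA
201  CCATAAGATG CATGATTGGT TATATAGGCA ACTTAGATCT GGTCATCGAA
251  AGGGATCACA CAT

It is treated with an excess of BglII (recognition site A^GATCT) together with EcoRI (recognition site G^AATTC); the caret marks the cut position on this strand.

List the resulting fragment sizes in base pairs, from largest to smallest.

116, 69, 41, 28, 9 bp

BglII sites (AGATCT) start at positions 119, 235.
BglII cuts after the first base of each site, so after positions 119, 235.
EcoRI sites (GAATTC) start at positions 69, 78.
EcoRI cuts after the first base of each site, so after positions 69, 78.
Combined cut positions: 69, 78, 119, 235.
Linear molecule, 4 cuts → 5 fragments:
  1–69 → 69 bp
  70–78 → 9 bp
  79–119 → 41 bp
  120–235 → 116 bp
  236–263 → 28 bp
Sorted largest to smallest: 116, 69, 41, 28, 9 bp.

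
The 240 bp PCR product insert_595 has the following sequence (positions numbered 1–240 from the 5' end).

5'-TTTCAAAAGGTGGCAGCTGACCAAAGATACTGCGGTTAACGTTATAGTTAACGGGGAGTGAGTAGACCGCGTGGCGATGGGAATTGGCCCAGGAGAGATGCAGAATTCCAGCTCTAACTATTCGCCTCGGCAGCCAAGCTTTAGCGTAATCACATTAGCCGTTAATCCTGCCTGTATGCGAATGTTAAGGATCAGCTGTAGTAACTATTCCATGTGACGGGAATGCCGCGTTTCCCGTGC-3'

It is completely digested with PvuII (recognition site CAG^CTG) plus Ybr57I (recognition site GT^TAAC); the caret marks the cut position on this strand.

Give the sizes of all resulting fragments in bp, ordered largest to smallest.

147, 45, 20, 16, 12 bp

PvuII sites (CAGCTG) start at positions 14, 193.
PvuII cuts after base 3 of each site, so after positions 16, 195.
Ybr57I sites (GTTAAC) start at positions 35, 47.
Ybr57I cuts after base 2 of each site, so after positions 36, 48.
Combined cut positions: 16, 36, 48, 195.
Linear molecule, 4 cuts → 5 fragments:
  1–16 → 16 bp
  17–36 → 20 bp
  37–48 → 12 bp
  49–195 → 147 bp
  196–240 → 45 bp
Sorted largest to smallest: 147, 45, 20, 16, 12 bp.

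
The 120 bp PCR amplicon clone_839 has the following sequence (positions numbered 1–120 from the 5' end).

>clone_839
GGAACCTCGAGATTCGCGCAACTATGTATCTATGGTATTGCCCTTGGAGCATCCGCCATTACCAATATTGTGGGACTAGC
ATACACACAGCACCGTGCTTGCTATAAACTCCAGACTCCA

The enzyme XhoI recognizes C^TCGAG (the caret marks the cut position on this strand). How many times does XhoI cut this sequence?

CTCGAG occurs starting at position 6.
XhoI cuts at 1 site.

1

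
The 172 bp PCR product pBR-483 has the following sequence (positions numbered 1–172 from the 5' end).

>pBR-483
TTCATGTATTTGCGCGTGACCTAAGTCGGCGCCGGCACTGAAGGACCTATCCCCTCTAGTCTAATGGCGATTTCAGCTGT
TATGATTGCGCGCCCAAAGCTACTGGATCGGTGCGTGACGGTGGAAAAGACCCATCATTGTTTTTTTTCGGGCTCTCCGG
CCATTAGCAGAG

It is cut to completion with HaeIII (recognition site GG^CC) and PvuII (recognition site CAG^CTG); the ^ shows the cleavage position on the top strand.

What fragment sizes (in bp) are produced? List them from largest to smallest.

The HaeIII site (GGCC) starts at position 159.
HaeIII cuts after base 2 of each site, so after position 160.
The PvuII site (CAGCTG) starts at position 74.
PvuII cuts after base 3 of each site, so after position 76.
Combined cut positions: 76, 160.
Linear molecule, 2 cuts → 3 fragments:
  1–76 → 76 bp
  77–160 → 84 bp
  161–172 → 12 bp
Sorted largest to smallest: 84, 76, 12 bp.

84, 76, 12 bp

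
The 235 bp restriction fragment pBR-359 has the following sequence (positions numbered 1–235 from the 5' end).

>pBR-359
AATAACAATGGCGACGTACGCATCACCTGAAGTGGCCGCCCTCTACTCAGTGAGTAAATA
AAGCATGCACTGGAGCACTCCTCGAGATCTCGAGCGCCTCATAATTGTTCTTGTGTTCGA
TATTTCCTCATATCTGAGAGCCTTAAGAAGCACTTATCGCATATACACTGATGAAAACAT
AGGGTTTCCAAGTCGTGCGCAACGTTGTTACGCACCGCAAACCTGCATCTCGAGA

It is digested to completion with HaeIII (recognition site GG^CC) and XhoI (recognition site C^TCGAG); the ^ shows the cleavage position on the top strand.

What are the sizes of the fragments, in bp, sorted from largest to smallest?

140, 46, 35, 8, 6 bp

The HaeIII site (GGCC) starts at position 34.
HaeIII cuts after base 2 of each site, so after position 35.
XhoI sites (CTCGAG) start at positions 81, 89, 229.
XhoI cuts after the first base of each site, so after positions 81, 89, 229.
Combined cut positions: 35, 81, 89, 229.
Linear molecule, 4 cuts → 5 fragments:
  1–35 → 35 bp
  36–81 → 46 bp
  82–89 → 8 bp
  90–229 → 140 bp
  230–235 → 6 bp
Sorted largest to smallest: 140, 46, 35, 8, 6 bp.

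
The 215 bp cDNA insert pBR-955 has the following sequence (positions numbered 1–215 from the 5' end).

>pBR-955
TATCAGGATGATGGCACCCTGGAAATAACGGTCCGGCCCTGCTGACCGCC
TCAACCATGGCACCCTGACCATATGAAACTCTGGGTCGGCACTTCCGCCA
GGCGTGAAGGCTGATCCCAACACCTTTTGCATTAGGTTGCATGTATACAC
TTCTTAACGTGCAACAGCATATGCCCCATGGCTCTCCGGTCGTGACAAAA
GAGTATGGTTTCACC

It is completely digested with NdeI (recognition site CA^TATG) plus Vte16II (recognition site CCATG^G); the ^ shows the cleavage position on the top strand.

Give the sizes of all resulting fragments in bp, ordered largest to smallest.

98, 59, 35, 12, 11 bp

NdeI sites (CATATG) start at positions 70, 168.
NdeI cuts after base 2 of each site, so after positions 71, 169.
Vte16II sites (CCATGG) start at positions 55, 176.
Vte16II cuts after base 5 of each site (before the last base), so after positions 59, 180.
Combined cut positions: 59, 71, 169, 180.
Linear molecule, 4 cuts → 5 fragments:
  1–59 → 59 bp
  60–71 → 12 bp
  72–169 → 98 bp
  170–180 → 11 bp
  181–215 → 35 bp
Sorted largest to smallest: 98, 59, 35, 12, 11 bp.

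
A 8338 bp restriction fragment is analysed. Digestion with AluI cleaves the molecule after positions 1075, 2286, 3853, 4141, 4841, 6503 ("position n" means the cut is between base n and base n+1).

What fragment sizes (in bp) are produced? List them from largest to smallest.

1835, 1662, 1567, 1211, 1075, 700, 288 bp

Linear molecule, 6 cuts → 7 fragments:
  1075 − 0 = 1075 bp
  2286 − 1075 = 1211 bp
  3853 − 2286 = 1567 bp
  4141 − 3853 = 288 bp
  4841 − 4141 = 700 bp
  6503 − 4841 = 1662 bp
  8338 − 6503 = 1835 bp
Sorted largest to smallest: 1835, 1662, 1567, 1211, 1075, 700, 288 bp.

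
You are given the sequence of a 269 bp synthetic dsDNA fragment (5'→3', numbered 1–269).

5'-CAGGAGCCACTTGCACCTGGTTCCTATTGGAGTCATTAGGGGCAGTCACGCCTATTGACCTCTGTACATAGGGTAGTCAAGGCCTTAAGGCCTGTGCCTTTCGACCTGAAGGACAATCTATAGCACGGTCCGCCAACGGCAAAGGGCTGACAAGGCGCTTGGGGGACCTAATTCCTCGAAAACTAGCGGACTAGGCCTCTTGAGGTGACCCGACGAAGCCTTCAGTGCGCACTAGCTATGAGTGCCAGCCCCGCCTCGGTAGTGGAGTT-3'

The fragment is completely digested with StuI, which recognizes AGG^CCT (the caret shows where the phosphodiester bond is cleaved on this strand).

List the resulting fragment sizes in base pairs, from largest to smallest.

105, 82, 74, 8 bp

StuI sites (AGGCCT) start at positions 80, 88, 193.
StuI cuts after base 3 of each site, so after positions 82, 90, 195.
Linear molecule, 3 cuts → 4 fragments:
  1–82 → 82 bp
  83–90 → 8 bp
  91–195 → 105 bp
  196–269 → 74 bp
Sorted largest to smallest: 105, 82, 74, 8 bp.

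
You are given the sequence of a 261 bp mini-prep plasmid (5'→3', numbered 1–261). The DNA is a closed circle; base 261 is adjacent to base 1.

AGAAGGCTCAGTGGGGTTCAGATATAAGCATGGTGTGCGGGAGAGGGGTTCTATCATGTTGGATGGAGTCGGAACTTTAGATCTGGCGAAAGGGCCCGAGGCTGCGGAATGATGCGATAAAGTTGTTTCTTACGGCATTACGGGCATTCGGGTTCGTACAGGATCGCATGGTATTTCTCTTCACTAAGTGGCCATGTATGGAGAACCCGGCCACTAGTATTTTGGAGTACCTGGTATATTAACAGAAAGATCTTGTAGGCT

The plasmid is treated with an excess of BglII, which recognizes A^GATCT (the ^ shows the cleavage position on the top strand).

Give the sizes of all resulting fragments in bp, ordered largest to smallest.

BglII sites (AGATCT) start at positions 79, 248.
BglII cuts after the first base of each site, so after positions 79, 248.
Circular molecule, 2 cuts → 2 fragments:
  80–248 → 169 bp
  249–261 then 1–79 → 13 + 79 = 92 bp
Sorted largest to smallest: 169, 92 bp.

169, 92 bp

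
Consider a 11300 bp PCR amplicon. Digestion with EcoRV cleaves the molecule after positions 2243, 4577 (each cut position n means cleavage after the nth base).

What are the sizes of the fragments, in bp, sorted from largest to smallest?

6723, 2334, 2243 bp

Linear molecule, 2 cuts → 3 fragments:
  2243 − 0 = 2243 bp
  4577 − 2243 = 2334 bp
  11300 − 4577 = 6723 bp
Sorted largest to smallest: 6723, 2334, 2243 bp.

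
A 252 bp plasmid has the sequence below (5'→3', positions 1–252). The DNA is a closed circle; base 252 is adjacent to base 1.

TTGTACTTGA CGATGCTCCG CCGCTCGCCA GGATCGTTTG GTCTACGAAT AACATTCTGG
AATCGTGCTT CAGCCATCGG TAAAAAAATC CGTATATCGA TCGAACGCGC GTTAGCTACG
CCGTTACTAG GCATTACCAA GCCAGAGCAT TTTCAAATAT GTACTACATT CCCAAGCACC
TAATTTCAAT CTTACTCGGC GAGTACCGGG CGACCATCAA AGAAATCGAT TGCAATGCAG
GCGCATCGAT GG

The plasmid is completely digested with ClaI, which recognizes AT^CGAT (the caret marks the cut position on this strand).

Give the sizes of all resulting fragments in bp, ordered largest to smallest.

ClaI sites (ATCGAT) start at positions 96, 225, 245.
ClaI cuts after base 2 of each site, so after positions 97, 226, 246.
Circular molecule, 3 cuts → 3 fragments:
  98–226 → 129 bp
  227–246 → 20 bp
  247–252 then 1–97 → 6 + 97 = 103 bp
Sorted largest to smallest: 129, 103, 20 bp.

129, 103, 20 bp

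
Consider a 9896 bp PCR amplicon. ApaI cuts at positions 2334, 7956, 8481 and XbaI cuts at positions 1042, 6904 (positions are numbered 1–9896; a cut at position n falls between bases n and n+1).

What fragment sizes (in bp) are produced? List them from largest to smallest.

Combined cut positions (sorted): 1042, 2334, 6904, 7956, 8481.
Linear molecule, 5 cuts → 6 fragments:
  1042 − 0 = 1042 bp
  2334 − 1042 = 1292 bp
  6904 − 2334 = 4570 bp
  7956 − 6904 = 1052 bp
  8481 − 7956 = 525 bp
  9896 − 8481 = 1415 bp
Sorted largest to smallest: 4570, 1415, 1292, 1052, 1042, 525 bp.

4570, 1415, 1292, 1052, 1042, 525 bp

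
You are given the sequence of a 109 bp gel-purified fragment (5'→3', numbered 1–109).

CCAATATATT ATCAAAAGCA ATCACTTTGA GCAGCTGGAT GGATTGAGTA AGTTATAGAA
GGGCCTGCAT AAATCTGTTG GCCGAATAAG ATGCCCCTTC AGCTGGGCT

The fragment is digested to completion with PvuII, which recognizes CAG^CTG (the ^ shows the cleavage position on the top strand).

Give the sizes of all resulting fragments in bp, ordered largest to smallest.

68, 34, 7 bp

PvuII sites (CAGCTG) start at positions 32, 100.
PvuII cuts after base 3 of each site, so after positions 34, 102.
Linear molecule, 2 cuts → 3 fragments:
  1–34 → 34 bp
  35–102 → 68 bp
  103–109 → 7 bp
Sorted largest to smallest: 68, 34, 7 bp.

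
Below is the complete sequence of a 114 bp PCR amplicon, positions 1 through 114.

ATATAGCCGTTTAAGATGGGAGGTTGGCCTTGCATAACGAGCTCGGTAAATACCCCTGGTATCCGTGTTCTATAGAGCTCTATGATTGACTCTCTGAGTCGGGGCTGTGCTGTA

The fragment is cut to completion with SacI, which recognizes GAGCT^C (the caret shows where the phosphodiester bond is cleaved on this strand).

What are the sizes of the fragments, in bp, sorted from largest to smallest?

43, 36, 35 bp

SacI sites (GAGCTC) start at positions 39, 75.
SacI cuts after base 5 of each site (before the last base), so after positions 43, 79.
Linear molecule, 2 cuts → 3 fragments:
  1–43 → 43 bp
  44–79 → 36 bp
  80–114 → 35 bp
Sorted largest to smallest: 43, 36, 35 bp.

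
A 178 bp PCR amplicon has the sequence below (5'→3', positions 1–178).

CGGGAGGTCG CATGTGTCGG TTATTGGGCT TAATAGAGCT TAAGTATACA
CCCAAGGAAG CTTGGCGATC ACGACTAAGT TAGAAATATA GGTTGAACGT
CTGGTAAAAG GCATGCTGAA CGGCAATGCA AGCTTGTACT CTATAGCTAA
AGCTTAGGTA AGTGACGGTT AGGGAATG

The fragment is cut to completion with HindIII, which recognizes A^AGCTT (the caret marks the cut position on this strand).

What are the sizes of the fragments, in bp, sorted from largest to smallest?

72, 58, 28, 20 bp

HindIII sites (AAGCTT) start at positions 58, 130, 150.
HindIII cuts after the first base of each site, so after positions 58, 130, 150.
Linear molecule, 3 cuts → 4 fragments:
  1–58 → 58 bp
  59–130 → 72 bp
  131–150 → 20 bp
  151–178 → 28 bp
Sorted largest to smallest: 72, 58, 28, 20 bp.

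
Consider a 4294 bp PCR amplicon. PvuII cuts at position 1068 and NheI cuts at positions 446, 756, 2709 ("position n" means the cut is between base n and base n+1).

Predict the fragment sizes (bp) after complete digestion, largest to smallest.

Combined cut positions (sorted): 446, 756, 1068, 2709.
Linear molecule, 4 cuts → 5 fragments:
  446 − 0 = 446 bp
  756 − 446 = 310 bp
  1068 − 756 = 312 bp
  2709 − 1068 = 1641 bp
  4294 − 2709 = 1585 bp
Sorted largest to smallest: 1641, 1585, 446, 312, 310 bp.

1641, 1585, 446, 312, 310 bp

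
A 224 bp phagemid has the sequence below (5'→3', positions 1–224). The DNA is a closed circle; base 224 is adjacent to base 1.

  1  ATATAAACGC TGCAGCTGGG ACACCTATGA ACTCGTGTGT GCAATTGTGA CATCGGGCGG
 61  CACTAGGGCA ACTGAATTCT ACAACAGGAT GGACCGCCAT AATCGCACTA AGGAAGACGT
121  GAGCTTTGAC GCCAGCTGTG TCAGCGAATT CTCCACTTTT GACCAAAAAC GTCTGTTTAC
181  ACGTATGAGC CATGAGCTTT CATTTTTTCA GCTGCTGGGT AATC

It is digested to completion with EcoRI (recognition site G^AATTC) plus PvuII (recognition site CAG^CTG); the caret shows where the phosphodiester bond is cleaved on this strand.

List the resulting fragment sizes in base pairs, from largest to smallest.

EcoRI sites (GAATTC) start at positions 74, 146.
EcoRI cuts after the first base of each site, so after positions 74, 146.
PvuII sites (CAGCTG) start at positions 13, 133, 209.
PvuII cuts after base 3 of each site, so after positions 15, 135, 211.
Combined cut positions: 15, 74, 135, 146, 211.
Circular molecule, 5 cuts → 5 fragments:
  16–74 → 59 bp
  75–135 → 61 bp
  136–146 → 11 bp
  147–211 → 65 bp
  212–224 then 1–15 → 13 + 15 = 28 bp
Sorted largest to smallest: 65, 61, 59, 28, 11 bp.

65, 61, 59, 28, 11 bp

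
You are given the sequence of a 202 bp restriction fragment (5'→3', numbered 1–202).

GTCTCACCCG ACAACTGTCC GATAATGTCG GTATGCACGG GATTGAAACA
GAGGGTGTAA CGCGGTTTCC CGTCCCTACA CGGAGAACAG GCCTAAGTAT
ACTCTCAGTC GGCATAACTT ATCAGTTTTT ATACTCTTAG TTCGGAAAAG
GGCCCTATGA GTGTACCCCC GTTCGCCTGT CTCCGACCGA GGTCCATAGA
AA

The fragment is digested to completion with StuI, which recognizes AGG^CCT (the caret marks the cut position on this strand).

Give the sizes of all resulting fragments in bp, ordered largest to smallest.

111, 91 bp

The StuI site (AGGCCT) starts at position 89.
StuI cuts after base 3 of each site, so after position 91.
Linear molecule, 1 cut → 2 fragments:
  1–91 → 91 bp
  92–202 → 111 bp
Sorted largest to smallest: 111, 91 bp.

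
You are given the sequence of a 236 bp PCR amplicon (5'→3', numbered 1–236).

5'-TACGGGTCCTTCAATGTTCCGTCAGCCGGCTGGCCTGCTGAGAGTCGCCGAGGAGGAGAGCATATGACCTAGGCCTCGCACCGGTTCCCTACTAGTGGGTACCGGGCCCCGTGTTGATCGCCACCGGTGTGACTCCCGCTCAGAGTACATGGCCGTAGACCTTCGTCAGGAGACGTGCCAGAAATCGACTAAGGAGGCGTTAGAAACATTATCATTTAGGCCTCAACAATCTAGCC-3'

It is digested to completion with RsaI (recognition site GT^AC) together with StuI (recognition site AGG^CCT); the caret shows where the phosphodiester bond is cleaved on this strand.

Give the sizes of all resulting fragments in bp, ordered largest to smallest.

74, 73, 46, 27, 16 bp

RsaI sites (GTAC) start at positions 99, 145.
RsaI cuts after base 2 of each site, so after positions 100, 146.
StuI sites (AGGCCT) start at positions 71, 218.
StuI cuts after base 3 of each site, so after positions 73, 220.
Combined cut positions: 73, 100, 146, 220.
Linear molecule, 4 cuts → 5 fragments:
  1–73 → 73 bp
  74–100 → 27 bp
  101–146 → 46 bp
  147–220 → 74 bp
  221–236 → 16 bp
Sorted largest to smallest: 74, 73, 46, 27, 16 bp.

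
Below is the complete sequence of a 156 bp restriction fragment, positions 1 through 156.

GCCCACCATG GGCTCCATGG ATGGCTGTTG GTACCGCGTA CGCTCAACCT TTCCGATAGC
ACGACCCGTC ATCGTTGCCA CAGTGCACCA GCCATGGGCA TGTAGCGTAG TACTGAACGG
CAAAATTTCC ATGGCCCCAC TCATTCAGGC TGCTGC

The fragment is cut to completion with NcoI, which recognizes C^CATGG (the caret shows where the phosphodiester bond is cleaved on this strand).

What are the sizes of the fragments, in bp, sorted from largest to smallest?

NcoI sites (CCATGG) start at positions 6, 15, 92, 129.
NcoI cuts after the first base of each site, so after positions 6, 15, 92, 129.
Linear molecule, 4 cuts → 5 fragments:
  1–6 → 6 bp
  7–15 → 9 bp
  16–92 → 77 bp
  93–129 → 37 bp
  130–156 → 27 bp
Sorted largest to smallest: 77, 37, 27, 9, 6 bp.

77, 37, 27, 9, 6 bp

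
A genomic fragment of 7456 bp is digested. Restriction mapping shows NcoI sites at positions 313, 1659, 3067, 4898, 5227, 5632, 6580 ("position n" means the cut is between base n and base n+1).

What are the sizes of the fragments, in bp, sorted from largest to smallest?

Linear molecule, 7 cuts → 8 fragments:
  313 − 0 = 313 bp
  1659 − 313 = 1346 bp
  3067 − 1659 = 1408 bp
  4898 − 3067 = 1831 bp
  5227 − 4898 = 329 bp
  5632 − 5227 = 405 bp
  6580 − 5632 = 948 bp
  7456 − 6580 = 876 bp
Sorted largest to smallest: 1831, 1408, 1346, 948, 876, 405, 329, 313 bp.

1831, 1408, 1346, 948, 876, 405, 329, 313 bp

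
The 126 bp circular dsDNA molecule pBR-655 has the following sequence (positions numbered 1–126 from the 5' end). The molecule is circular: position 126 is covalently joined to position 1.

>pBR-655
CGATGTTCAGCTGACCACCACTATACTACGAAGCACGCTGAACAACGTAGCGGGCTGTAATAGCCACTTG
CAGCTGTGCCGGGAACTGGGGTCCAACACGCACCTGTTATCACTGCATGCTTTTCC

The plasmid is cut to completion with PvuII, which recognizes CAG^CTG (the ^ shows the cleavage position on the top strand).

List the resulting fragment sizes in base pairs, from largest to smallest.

PvuII sites (CAGCTG) start at positions 8, 71.
PvuII cuts after base 3 of each site, so after positions 10, 73.
Circular molecule, 2 cuts → 2 fragments:
  11–73 → 63 bp
  74–126 then 1–10 → 53 + 10 = 63 bp
Sorted largest to smallest: 63, 63 bp.

63, 63 bp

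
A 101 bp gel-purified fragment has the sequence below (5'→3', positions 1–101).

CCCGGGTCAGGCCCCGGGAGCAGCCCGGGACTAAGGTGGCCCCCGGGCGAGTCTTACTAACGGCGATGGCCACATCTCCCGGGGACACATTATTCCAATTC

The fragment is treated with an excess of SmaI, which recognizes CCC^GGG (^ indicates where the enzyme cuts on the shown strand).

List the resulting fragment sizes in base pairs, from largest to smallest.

36, 21, 18, 12, 11, 3 bp

SmaI sites (CCCGGG) start at positions 1, 13, 24, 42, 78.
SmaI cuts after base 3 of each site, so after positions 3, 15, 26, 44, 80.
Linear molecule, 5 cuts → 6 fragments:
  1–3 → 3 bp
  4–15 → 12 bp
  16–26 → 11 bp
  27–44 → 18 bp
  45–80 → 36 bp
  81–101 → 21 bp
Sorted largest to smallest: 36, 21, 18, 12, 11, 3 bp.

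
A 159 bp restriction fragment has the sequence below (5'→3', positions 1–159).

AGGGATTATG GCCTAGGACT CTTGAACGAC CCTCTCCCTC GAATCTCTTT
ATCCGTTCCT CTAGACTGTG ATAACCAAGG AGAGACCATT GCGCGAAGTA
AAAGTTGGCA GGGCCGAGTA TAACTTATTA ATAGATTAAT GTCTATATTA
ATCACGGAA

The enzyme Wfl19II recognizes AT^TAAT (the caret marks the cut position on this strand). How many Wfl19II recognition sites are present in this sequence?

3

ATTAAT occurs starting at positions 127, 135, 147.
Wfl19II cuts at 3 sites.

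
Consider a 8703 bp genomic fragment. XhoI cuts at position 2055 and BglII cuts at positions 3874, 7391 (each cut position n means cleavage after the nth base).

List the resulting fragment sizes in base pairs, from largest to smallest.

Combined cut positions (sorted): 2055, 3874, 7391.
Linear molecule, 3 cuts → 4 fragments:
  2055 − 0 = 2055 bp
  3874 − 2055 = 1819 bp
  7391 − 3874 = 3517 bp
  8703 − 7391 = 1312 bp
Sorted largest to smallest: 3517, 2055, 1819, 1312 bp.

3517, 2055, 1819, 1312 bp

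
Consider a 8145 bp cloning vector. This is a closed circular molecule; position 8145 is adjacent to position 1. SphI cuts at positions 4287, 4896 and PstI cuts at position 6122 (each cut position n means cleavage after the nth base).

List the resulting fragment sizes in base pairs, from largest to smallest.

Combined cut positions (sorted): 4287, 4896, 6122.
Circular molecule, 3 cuts → 3 fragments:
  4896 − 4287 = 609 bp
  6122 − 4896 = 1226 bp
  wrap: 8145 − 6122 + 4287 = 6310 bp
Sorted largest to smallest: 6310, 1226, 609 bp.

6310, 1226, 609 bp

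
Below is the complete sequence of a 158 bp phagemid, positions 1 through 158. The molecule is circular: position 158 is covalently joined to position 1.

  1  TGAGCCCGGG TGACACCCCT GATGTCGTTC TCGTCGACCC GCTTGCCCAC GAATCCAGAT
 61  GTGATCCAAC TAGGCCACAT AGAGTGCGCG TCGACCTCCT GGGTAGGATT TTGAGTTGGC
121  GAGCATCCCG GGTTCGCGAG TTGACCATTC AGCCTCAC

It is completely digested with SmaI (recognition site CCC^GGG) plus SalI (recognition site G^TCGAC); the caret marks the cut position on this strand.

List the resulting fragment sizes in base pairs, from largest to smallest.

SmaI sites (CCCGGG) start at positions 5, 127.
SmaI cuts after base 3 of each site, so after positions 7, 129.
SalI sites (GTCGAC) start at positions 33, 90.
SalI cuts after the first base of each site, so after positions 33, 90.
Combined cut positions: 7, 33, 90, 129.
Circular molecule, 4 cuts → 4 fragments:
  8–33 → 26 bp
  34–90 → 57 bp
  91–129 → 39 bp
  130–158 then 1–7 → 29 + 7 = 36 bp
Sorted largest to smallest: 57, 39, 36, 26 bp.

57, 39, 36, 26 bp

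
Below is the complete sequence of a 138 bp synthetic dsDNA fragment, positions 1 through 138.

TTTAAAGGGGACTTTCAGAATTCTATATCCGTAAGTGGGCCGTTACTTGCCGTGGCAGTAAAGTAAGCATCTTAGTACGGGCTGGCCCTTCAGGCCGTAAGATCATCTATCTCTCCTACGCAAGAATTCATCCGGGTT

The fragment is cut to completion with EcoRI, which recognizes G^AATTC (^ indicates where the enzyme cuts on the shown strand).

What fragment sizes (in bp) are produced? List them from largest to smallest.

106, 18, 14 bp

EcoRI sites (GAATTC) start at positions 18, 124.
EcoRI cuts after the first base of each site, so after positions 18, 124.
Linear molecule, 2 cuts → 3 fragments:
  1–18 → 18 bp
  19–124 → 106 bp
  125–138 → 14 bp
Sorted largest to smallest: 106, 18, 14 bp.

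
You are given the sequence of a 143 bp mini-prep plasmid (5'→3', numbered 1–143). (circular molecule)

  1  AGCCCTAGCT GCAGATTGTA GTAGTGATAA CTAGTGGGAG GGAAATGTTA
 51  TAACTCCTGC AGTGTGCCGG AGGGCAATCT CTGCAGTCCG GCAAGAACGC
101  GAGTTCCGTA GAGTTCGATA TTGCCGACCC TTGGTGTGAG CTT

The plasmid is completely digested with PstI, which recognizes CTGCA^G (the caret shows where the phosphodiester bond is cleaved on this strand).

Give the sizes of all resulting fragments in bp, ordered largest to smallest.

PstI sites (CTGCAG) start at positions 9, 57, 81.
PstI cuts after base 5 of each site (before the last base), so after positions 13, 61, 85.
Circular molecule, 3 cuts → 3 fragments:
  14–61 → 48 bp
  62–85 → 24 bp
  86–143 then 1–13 → 58 + 13 = 71 bp
Sorted largest to smallest: 71, 48, 24 bp.

71, 48, 24 bp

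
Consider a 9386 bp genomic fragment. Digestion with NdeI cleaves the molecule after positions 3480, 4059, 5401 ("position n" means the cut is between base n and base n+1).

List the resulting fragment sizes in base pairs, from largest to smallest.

3985, 3480, 1342, 579 bp

Linear molecule, 3 cuts → 4 fragments:
  3480 − 0 = 3480 bp
  4059 − 3480 = 579 bp
  5401 − 4059 = 1342 bp
  9386 − 5401 = 3985 bp
Sorted largest to smallest: 3985, 3480, 1342, 579 bp.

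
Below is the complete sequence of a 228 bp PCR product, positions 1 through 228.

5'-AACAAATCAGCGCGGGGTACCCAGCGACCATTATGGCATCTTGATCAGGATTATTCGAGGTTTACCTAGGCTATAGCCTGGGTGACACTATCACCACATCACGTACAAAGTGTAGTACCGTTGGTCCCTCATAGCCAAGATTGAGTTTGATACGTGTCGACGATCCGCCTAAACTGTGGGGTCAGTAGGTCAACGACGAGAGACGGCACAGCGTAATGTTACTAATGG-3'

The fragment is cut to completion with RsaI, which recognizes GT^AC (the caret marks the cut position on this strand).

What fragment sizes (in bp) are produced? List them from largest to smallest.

RsaI sites (GTAC) start at positions 17, 103, 115.
RsaI cuts after base 2 of each site, so after positions 18, 104, 116.
Linear molecule, 3 cuts → 4 fragments:
  1–18 → 18 bp
  19–104 → 86 bp
  105–116 → 12 bp
  117–228 → 112 bp
Sorted largest to smallest: 112, 86, 18, 12 bp.

112, 86, 18, 12 bp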